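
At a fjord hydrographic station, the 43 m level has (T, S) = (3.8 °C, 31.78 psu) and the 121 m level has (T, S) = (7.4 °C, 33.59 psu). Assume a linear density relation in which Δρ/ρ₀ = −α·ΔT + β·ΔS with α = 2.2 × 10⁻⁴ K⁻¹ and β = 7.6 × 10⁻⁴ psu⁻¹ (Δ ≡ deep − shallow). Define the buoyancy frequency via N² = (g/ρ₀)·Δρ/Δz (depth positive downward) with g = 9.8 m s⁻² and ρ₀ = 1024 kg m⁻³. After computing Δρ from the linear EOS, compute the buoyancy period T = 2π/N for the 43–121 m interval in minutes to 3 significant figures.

ΔT = +3.6 K, ΔS = +1.81 psu (deep − shallow).
Δρ/ρ₀ = −αΔT + βΔS = -7.92 × 10⁻⁴ + 1.3756 × 10⁻³ = 5.836 × 10⁻⁴, so Δρ ≈ 0.5976 kg m⁻³.
N² = (g/ρ₀)·Δρ/Δz = g·(Δρ/ρ₀)/Δz = 9.8 × 5.836 × 10⁻⁴ / 78 = 7.3324 × 10⁻⁵ s⁻².
N = √(7.3324 × 10⁻⁵) = 8.5629 × 10⁻³ rad s⁻¹ → T = 2π/N = 733.77 s = 12.229 min ≈ 12.2 min.

12.2 min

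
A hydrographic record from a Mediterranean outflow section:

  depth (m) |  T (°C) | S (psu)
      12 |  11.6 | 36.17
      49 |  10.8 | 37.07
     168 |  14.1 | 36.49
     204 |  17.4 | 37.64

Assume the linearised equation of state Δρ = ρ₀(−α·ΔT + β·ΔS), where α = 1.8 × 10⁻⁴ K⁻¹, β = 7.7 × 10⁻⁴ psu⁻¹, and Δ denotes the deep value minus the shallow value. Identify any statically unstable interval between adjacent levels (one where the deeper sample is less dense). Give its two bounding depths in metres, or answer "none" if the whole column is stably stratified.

Evaluate Δρ/ρ₀ = −αΔT + βΔS across each adjacent pair:
  12–49 m: −αΔT+βΔS = −(1.8 × 10⁻⁴)(-0.8)+(7.7 × 10⁻⁴)(+0.90) = 8.4 × 10⁻⁴ → stable
  49–168 m: −αΔT+βΔS = −(1.8 × 10⁻⁴)(+3.3)+(7.7 × 10⁻⁴)(-0.58) = -1.0 × 10⁻³ → UNSTABLE
  168–204 m: −αΔT+βΔS = −(1.8 × 10⁻⁴)(+3.3)+(7.7 × 10⁻⁴)(+1.15) = 2.9 × 10⁻⁴ → stable
The 49–168 m interval has Δρ < 0: lighter water underlies denser water.

49–168 m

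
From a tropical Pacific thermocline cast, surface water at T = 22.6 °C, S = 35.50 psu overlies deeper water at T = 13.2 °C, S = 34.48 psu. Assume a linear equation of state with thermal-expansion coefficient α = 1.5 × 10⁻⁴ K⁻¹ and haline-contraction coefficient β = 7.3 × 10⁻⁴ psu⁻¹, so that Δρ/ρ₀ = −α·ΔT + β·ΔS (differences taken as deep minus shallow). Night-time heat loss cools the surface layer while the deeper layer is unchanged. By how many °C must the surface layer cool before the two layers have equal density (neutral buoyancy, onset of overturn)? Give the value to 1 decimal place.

Neutral buoyancy requires Δρ = 0, i.e. −α(T_deep − T_surf′) + β(S_deep − S_surf) = 0.
T_surf′ = T_deep − (β/α)·ΔS = 13.2 − (7.3 × 10⁻⁴/1.5 × 10⁻⁴)·(-1.02) = 18.164 °C.
Cooling required: 22.6 − (18.164) = 4.436 °C.

4.4 °C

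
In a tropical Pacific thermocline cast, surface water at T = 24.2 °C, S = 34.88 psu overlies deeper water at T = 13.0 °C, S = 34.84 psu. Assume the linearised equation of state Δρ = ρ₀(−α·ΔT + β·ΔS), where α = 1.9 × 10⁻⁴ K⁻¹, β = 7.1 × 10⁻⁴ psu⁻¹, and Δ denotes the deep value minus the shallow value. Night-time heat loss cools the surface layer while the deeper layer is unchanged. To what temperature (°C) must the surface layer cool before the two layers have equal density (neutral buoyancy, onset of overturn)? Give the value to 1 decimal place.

13.1 °C

Neutral buoyancy requires Δρ = 0, i.e. −α(T_deep − T_surf′) + β(S_deep − S_surf) = 0.
T_surf′ = T_deep − (β/α)·ΔS = 13.0 − (7.1 × 10⁻⁴/1.9 × 10⁻⁴)·(-0.04) = 13.149 °C.
Cooling required: 24.2 − (13.149) = 11.051 °C.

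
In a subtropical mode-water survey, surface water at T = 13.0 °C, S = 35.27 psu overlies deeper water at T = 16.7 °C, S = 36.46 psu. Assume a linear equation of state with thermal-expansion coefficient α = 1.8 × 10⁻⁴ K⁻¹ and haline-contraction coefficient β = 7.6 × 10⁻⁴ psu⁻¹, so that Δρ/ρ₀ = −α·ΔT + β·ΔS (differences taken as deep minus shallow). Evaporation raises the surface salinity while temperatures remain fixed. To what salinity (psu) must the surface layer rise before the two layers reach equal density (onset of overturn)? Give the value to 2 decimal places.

Neutral buoyancy requires −α(T_deep − T_surf) + β(S_deep − S_surf′) = 0.
S_surf′ = S_deep − (α/β)·ΔT = 36.46 − (1.8 × 10⁻⁴/7.6 × 10⁻⁴)·(+3.7) = 35.5837 psu.
Increase required: 35.5837 − 35.27 = 0.3137 psu.

35.58 psu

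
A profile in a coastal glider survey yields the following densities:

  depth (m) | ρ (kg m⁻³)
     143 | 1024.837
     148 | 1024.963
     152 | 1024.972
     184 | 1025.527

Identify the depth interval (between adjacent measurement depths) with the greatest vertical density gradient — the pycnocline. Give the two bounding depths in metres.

Compute the density gradient over each adjacent pair:
  143–148 m: Δρ/Δz = 0.126/5 = 0.025 kg m⁻⁴
  148–152 m: Δρ/Δz = 0.009/4 = 2.2 × 10⁻³ kg m⁻⁴
  152–184 m: Δρ/Δz = 0.555/32 = 0.017 kg m⁻⁴
The largest gradient is in the 143–148 m interval — the pycnocline.

143–148 m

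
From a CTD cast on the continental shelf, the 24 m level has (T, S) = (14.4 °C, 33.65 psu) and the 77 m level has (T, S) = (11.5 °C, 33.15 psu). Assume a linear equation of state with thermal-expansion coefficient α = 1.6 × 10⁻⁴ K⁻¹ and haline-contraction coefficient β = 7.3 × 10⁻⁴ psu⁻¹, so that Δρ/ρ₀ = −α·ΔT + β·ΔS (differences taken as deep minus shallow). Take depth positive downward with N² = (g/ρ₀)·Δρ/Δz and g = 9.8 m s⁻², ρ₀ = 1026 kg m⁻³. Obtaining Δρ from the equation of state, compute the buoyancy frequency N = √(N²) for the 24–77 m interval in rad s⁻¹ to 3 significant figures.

4.28 × 10⁻³ rad s⁻¹

ΔT = -2.9 K, ΔS = -0.50 psu (deep − shallow).
Δρ/ρ₀ = −αΔT + βΔS = 4.64 × 10⁻⁴ − 3.65 × 10⁻⁴ = 9.90 × 10⁻⁵, so Δρ ≈ 0.1016 kg m⁻³.
N² = (g/ρ₀)·Δρ/Δz = g·(Δρ/ρ₀)/Δz = 9.8 × 9.90 × 10⁻⁵ / 53 = 1.8306 × 10⁻⁵ s⁻².
N = √(1.8306 × 10⁻⁵) = 4.2786 × 10⁻³ rad s⁻¹ ≈ 4.28 × 10⁻³ rad s⁻¹.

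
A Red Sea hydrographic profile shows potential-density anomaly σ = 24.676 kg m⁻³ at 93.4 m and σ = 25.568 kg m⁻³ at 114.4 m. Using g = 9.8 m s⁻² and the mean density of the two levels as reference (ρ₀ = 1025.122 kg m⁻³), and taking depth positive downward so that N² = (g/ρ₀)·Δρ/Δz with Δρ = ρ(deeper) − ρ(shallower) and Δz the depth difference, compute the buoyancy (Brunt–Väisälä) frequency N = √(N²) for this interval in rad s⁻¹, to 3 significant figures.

Δρ = 1025.568 − 1024.676 = 0.892 kg m⁻³ over Δz = 114.4 − 93.4 = 21 m.
N² = (9.8/1025.122) × (0.892/21) = 4.0607 × 10⁻⁴ s⁻².
N = √(4.0607 × 10⁻⁴) = 0.020151 rad s⁻¹ ≈ 0.0202 rad s⁻¹.
A positive N² confirms static stability across the interval.

0.0202 rad s⁻¹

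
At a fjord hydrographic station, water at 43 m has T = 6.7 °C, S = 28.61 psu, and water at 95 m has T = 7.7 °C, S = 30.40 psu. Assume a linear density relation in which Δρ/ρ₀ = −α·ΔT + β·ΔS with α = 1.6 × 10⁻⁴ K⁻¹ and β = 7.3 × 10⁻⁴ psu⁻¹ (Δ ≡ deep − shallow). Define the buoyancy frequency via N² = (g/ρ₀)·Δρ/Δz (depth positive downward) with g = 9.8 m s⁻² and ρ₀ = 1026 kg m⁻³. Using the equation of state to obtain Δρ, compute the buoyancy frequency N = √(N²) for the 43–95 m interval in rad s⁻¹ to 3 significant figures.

0.0147 rad s⁻¹

ΔT = +1.0 K, ΔS = +1.79 psu (deep − shallow).
Δρ/ρ₀ = −αΔT + βΔS = -1.60 × 10⁻⁴ + 1.3067 × 10⁻³ = 1.1467 × 10⁻³, so Δρ ≈ 1.177 kg m⁻³.
N² = (g/ρ₀)·Δρ/Δz = g·(Δρ/ρ₀)/Δz = 9.8 × 1.1467 × 10⁻³ / 52 = 2.1611 × 10⁻⁴ s⁻².
N = √(2.1611 × 10⁻⁴) = 0.014701 rad s⁻¹ ≈ 0.0147 rad s⁻¹.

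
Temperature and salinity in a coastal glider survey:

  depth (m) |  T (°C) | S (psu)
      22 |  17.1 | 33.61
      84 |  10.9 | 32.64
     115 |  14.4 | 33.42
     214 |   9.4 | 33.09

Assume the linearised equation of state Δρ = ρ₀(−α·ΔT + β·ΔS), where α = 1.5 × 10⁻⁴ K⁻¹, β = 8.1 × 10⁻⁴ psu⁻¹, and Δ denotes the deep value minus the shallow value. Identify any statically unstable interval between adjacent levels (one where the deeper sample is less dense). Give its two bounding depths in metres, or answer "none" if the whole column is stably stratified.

none

Evaluate Δρ/ρ₀ = −αΔT + βΔS across each adjacent pair:
  22–84 m: −αΔT+βΔS = −(1.5 × 10⁻⁴)(-6.2)+(8.1 × 10⁻⁴)(-0.97) = 1.4 × 10⁻⁴ → stable
  84–115 m: −αΔT+βΔS = −(1.5 × 10⁻⁴)(+3.5)+(8.1 × 10⁻⁴)(+0.78) = 1.1 × 10⁻⁴ → stable
  115–214 m: −αΔT+βΔS = −(1.5 × 10⁻⁴)(-5.0)+(8.1 × 10⁻⁴)(-0.33) = 4.8 × 10⁻⁴ → stable
Every interval has Δρ > 0: the column is stably stratified throughout.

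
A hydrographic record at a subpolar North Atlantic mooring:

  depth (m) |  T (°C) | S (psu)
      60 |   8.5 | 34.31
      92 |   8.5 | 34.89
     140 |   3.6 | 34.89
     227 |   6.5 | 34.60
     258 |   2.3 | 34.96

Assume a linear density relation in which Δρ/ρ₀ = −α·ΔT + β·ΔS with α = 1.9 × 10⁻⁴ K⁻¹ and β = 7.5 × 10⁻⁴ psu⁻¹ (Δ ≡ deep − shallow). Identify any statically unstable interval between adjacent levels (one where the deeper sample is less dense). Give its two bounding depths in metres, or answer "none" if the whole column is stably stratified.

140–227 m

Evaluate Δρ/ρ₀ = −αΔT + βΔS across each adjacent pair:
  60–92 m: −αΔT+βΔS = −(1.9 × 10⁻⁴)(+0.0)+(7.5 × 10⁻⁴)(+0.58) = 4.4 × 10⁻⁴ → stable
  92–140 m: −αΔT+βΔS = −(1.9 × 10⁻⁴)(-4.9)+(7.5 × 10⁻⁴)(+0.00) = 9.3 × 10⁻⁴ → stable
  140–227 m: −αΔT+βΔS = −(1.9 × 10⁻⁴)(+2.9)+(7.5 × 10⁻⁴)(-0.29) = -7.7 × 10⁻⁴ → UNSTABLE
  227–258 m: −αΔT+βΔS = −(1.9 × 10⁻⁴)(-4.2)+(7.5 × 10⁻⁴)(+0.36) = 1.1 × 10⁻³ → stable
The 140–227 m interval has Δρ < 0: lighter water underlies denser water.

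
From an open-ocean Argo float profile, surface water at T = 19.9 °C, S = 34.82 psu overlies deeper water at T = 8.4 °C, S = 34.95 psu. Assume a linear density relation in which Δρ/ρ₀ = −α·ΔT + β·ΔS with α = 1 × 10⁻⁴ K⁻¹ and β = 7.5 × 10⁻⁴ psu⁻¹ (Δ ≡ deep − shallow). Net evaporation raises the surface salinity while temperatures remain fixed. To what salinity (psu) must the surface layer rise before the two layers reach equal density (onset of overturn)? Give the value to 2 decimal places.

36.48 psu

Neutral buoyancy requires −α(T_deep − T_surf) + β(S_deep − S_surf′) = 0.
S_surf′ = S_deep − (α/β)·ΔT = 34.95 − (1 × 10⁻⁴/7.5 × 10⁻⁴)·(-11.5) = 36.4833 psu.
Increase required: 36.4833 − 34.82 = 1.6633 psu.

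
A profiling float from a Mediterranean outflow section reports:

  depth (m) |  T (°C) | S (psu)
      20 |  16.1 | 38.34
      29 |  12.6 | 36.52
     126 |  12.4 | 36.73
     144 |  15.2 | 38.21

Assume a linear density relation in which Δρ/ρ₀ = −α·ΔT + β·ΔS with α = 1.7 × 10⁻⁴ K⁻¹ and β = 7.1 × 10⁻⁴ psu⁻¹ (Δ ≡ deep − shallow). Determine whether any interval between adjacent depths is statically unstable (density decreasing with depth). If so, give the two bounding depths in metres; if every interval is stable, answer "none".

Evaluate Δρ/ρ₀ = −αΔT + βΔS across each adjacent pair:
  20–29 m: −αΔT+βΔS = −(1.7 × 10⁻⁴)(-3.5)+(7.1 × 10⁻⁴)(-1.82) = -7.0 × 10⁻⁴ → UNSTABLE
  29–126 m: −αΔT+βΔS = −(1.7 × 10⁻⁴)(-0.2)+(7.1 × 10⁻⁴)(+0.21) = 1.8 × 10⁻⁴ → stable
  126–144 m: −αΔT+βΔS = −(1.7 × 10⁻⁴)(+2.8)+(7.1 × 10⁻⁴)(+1.48) = 5.7 × 10⁻⁴ → stable
The 20–29 m interval has Δρ < 0: lighter water underlies denser water.

20–29 m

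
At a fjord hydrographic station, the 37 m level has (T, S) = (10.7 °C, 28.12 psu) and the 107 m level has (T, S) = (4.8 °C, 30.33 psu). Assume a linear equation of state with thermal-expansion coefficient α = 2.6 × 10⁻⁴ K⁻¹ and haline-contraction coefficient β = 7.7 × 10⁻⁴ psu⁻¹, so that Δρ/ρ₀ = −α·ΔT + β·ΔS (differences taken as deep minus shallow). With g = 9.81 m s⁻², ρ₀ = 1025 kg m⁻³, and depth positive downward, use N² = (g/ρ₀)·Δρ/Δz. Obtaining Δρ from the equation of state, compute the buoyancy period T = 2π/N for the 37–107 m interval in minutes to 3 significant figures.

ΔT = -5.9 K, ΔS = +2.21 psu (deep − shallow).
Δρ/ρ₀ = −αΔT + βΔS = 1.534 × 10⁻³ + 1.7017 × 10⁻³ = 3.2357 × 10⁻³, so Δρ ≈ 3.317 kg m⁻³.
N² = (g/ρ₀)·Δρ/Δz = g·(Δρ/ρ₀)/Δz = 9.81 × 3.2357 × 10⁻³ / 70 = 4.5346 × 10⁻⁴ s⁻².
N = √(4.5346 × 10⁻⁴) = 0.021295 rad s⁻¹ → T = 2π/N = 295.05 s = 4.9175 min ≈ 4.92 min.

4.92 min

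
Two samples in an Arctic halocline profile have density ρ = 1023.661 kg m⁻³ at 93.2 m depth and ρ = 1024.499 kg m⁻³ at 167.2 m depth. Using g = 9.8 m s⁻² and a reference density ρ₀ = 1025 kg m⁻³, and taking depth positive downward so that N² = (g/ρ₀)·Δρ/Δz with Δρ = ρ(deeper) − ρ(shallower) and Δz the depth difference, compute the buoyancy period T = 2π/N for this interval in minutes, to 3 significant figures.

Δρ = 1024.499 − 1023.661 = 0.838 kg m⁻³ over Δz = 167.2 − 93.2 = 74 m.
N² = (9.8/1025) × (0.838/74) = 1.0827 × 10⁻⁴ s⁻².
N = √(1.0827 × 10⁻⁴) = 0.010405 rad s⁻¹, so T = 2π/N = 603.86 s = 10.064 min ≈ 10.1 min.

10.1 min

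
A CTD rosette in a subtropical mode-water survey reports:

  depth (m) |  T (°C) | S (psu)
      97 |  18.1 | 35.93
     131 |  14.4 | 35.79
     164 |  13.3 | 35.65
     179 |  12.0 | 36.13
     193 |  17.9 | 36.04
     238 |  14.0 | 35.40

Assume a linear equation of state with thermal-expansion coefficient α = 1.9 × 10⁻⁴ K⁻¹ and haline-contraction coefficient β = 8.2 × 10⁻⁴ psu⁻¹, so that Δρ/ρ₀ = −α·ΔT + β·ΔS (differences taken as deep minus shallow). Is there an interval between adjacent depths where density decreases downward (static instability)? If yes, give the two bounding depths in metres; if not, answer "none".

179–193 m

Evaluate Δρ/ρ₀ = −αΔT + βΔS across each adjacent pair:
  97–131 m: −αΔT+βΔS = −(1.9 × 10⁻⁴)(-3.7)+(8.2 × 10⁻⁴)(-0.14) = 5.9 × 10⁻⁴ → stable
  131–164 m: −αΔT+βΔS = −(1.9 × 10⁻⁴)(-1.1)+(8.2 × 10⁻⁴)(-0.14) = 9.4 × 10⁻⁵ → stable
  164–179 m: −αΔT+βΔS = −(1.9 × 10⁻⁴)(-1.3)+(8.2 × 10⁻⁴)(+0.48) = 6.4 × 10⁻⁴ → stable
  179–193 m: −αΔT+βΔS = −(1.9 × 10⁻⁴)(+5.9)+(8.2 × 10⁻⁴)(-0.09) = -1.2 × 10⁻³ → UNSTABLE
  193–238 m: −αΔT+βΔS = −(1.9 × 10⁻⁴)(-3.9)+(8.2 × 10⁻⁴)(-0.64) = 2.2 × 10⁻⁴ → stable
The 179–193 m interval has Δρ < 0: lighter water underlies denser water.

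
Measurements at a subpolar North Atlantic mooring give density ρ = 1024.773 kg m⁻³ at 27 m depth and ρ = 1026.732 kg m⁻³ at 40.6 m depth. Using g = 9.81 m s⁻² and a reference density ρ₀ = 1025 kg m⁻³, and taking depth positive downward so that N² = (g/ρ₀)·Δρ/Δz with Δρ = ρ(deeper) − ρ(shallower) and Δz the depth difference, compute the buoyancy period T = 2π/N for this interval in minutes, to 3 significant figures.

Δρ = 1026.732 − 1024.773 = 1.959 kg m⁻³ over Δz = 40.6 − 27 = 13.6 m.
N² = (9.81/1025) × (1.959/13.6) = 1.3786 × 10⁻³ s⁻².
N = √(1.3786 × 10⁻³) = 0.037130 rad s⁻¹, so T = 2π/N = 169.22 s = 2.8203 min ≈ 2.82 min.

2.82 min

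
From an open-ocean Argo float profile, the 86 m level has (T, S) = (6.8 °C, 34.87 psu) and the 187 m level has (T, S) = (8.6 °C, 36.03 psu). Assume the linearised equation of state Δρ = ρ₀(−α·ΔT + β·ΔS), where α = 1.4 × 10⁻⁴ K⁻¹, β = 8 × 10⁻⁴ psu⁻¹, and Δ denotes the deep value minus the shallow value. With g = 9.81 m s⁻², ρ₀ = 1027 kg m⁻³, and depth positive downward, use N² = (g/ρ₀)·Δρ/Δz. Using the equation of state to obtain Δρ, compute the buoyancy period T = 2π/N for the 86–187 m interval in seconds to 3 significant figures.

ΔT = +1.8 K, ΔS = +1.16 psu (deep − shallow).
Δρ/ρ₀ = −αΔT + βΔS = -2.52 × 10⁻⁴ + 9.28 × 10⁻⁴ = 6.76 × 10⁻⁴, so Δρ ≈ 0.6943 kg m⁻³.
N² = (g/ρ₀)·Δρ/Δz = g·(Δρ/ρ₀)/Δz = 9.81 × 6.76 × 10⁻⁴ / 101 = 6.5659 × 10⁻⁵ s⁻².
N = √(6.5659 × 10⁻⁵) = 8.1030 × 10⁻³ rad s⁻¹ → T = 2π/N = 775.41 s ≈ 775 s.

775 s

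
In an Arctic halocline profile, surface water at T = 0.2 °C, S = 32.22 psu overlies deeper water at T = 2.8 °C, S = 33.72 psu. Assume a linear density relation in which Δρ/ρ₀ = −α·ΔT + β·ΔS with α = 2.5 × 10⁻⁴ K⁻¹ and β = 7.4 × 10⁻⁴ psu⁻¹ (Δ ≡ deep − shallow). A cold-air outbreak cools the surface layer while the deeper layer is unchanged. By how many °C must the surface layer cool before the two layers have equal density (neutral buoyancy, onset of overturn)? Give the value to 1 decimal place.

Neutral buoyancy requires Δρ = 0, i.e. −α(T_deep − T_surf′) + β(S_deep − S_surf) = 0.
T_surf′ = T_deep − (β/α)·ΔS = 2.8 − (7.4 × 10⁻⁴/2.5 × 10⁻⁴)·(+1.50) = -1.640 °C.
Cooling required: 0.2 − (-1.640) = 1.840 °C.

1.8 °C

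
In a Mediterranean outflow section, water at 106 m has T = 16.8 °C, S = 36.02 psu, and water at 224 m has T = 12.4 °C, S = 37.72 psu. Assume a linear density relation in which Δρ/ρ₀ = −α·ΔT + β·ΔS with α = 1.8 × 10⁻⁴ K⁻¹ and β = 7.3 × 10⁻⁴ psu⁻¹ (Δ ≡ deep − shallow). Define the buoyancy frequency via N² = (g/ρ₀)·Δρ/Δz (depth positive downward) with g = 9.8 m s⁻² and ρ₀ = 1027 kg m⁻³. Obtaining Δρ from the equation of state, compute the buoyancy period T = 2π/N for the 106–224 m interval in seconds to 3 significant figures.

ΔT = -4.4 K, ΔS = +1.70 psu (deep − shallow).
Δρ/ρ₀ = −αΔT + βΔS = 7.92 × 10⁻⁴ + 1.241 × 10⁻³ = 2.033 × 10⁻³, so Δρ ≈ 2.088 kg m⁻³.
N² = (g/ρ₀)·Δρ/Δz = g·(Δρ/ρ₀)/Δz = 9.8 × 2.033 × 10⁻³ / 118 = 1.6884 × 10⁻⁴ s⁻².
N = √(1.6884 × 10⁻⁴) = 0.012994 rad s⁻¹ → T = 2π/N = 483.55 s ≈ 484 s.

484 s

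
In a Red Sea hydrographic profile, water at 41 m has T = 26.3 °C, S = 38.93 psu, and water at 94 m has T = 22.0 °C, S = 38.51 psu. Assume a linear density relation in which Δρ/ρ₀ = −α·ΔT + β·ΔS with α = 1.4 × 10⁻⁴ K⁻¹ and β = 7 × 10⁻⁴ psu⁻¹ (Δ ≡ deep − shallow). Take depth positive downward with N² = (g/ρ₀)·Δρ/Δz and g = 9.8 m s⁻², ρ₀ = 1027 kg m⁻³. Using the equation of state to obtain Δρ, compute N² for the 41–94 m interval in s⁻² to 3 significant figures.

5.70 × 10⁻⁵ s⁻²

ΔT = -4.3 K, ΔS = -0.42 psu (deep − shallow).
Δρ/ρ₀ = −αΔT + βΔS = 6.02 × 10⁻⁴ − 2.94 × 10⁻⁴ = 3.08 × 10⁻⁴, so Δρ ≈ 0.3163 kg m⁻³.
N² = (g/ρ₀)·Δρ/Δz = g·(Δρ/ρ₀)/Δz = 9.8 × 3.08 × 10⁻⁴ / 53 = 5.6951 × 10⁻⁵ s⁻² ≈ 5.70 × 10⁻⁵ s⁻².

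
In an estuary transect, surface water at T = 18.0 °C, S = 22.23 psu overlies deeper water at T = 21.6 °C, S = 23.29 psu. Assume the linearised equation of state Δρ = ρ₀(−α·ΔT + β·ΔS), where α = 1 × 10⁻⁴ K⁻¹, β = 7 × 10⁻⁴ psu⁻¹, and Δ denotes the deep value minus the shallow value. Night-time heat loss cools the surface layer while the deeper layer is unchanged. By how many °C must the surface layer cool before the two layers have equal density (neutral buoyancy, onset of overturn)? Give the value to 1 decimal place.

Neutral buoyancy requires Δρ = 0, i.e. −α(T_deep − T_surf′) + β(S_deep − S_surf) = 0.
T_surf′ = T_deep − (β/α)·ΔS = 21.6 − (7 × 10⁻⁴/1 × 10⁻⁴)·(+1.06) = 14.180 °C.
Cooling required: 18.0 − (14.180) = 3.820 °C.

3.8 °C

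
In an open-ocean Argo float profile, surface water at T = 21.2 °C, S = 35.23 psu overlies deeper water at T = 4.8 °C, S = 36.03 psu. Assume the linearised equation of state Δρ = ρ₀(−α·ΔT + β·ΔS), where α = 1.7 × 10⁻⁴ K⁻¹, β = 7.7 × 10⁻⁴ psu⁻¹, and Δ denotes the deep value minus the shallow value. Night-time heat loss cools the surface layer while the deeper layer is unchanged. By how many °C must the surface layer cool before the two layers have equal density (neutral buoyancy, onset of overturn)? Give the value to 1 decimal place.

Neutral buoyancy requires Δρ = 0, i.e. −α(T_deep − T_surf′) + β(S_deep − S_surf) = 0.
T_surf′ = T_deep − (β/α)·ΔS = 4.8 − (7.7 × 10⁻⁴/1.7 × 10⁻⁴)·(+0.80) = 1.176 °C.
Cooling required: 21.2 − (1.176) = 20.024 °C.

20.0 °C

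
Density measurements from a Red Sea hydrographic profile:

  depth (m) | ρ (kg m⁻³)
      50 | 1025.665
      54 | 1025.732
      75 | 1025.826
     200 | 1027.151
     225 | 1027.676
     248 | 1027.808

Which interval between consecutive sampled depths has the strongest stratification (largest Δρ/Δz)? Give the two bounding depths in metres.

Compute the density gradient over each adjacent pair:
  50–54 m: Δρ/Δz = 0.067/4 = 0.017 kg m⁻⁴
  54–75 m: Δρ/Δz = 0.094/21 = 4.5 × 10⁻³ kg m⁻⁴
  75–200 m: Δρ/Δz = 1.325/125 = 0.011 kg m⁻⁴
  200–225 m: Δρ/Δz = 0.525/25 = 0.021 kg m⁻⁴
  225–248 m: Δρ/Δz = 0.132/23 = 5.7 × 10⁻³ kg m⁻⁴
The largest gradient is in the 200–225 m interval — the pycnocline.

200–225 m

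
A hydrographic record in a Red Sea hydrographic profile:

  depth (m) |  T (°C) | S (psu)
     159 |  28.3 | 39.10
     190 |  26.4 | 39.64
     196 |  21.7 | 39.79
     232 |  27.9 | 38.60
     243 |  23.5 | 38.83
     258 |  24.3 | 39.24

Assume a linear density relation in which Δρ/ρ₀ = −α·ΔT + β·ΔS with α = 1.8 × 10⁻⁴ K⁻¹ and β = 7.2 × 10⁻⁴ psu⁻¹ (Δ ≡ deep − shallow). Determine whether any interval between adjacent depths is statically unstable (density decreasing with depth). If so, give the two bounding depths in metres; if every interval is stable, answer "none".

Evaluate Δρ/ρ₀ = −αΔT + βΔS across each adjacent pair:
  159–190 m: −αΔT+βΔS = −(1.8 × 10⁻⁴)(-1.9)+(7.2 × 10⁻⁴)(+0.54) = 7.3 × 10⁻⁴ → stable
  190–196 m: −αΔT+βΔS = −(1.8 × 10⁻⁴)(-4.7)+(7.2 × 10⁻⁴)(+0.15) = 9.5 × 10⁻⁴ → stable
  196–232 m: −αΔT+βΔS = −(1.8 × 10⁻⁴)(+6.2)+(7.2 × 10⁻⁴)(-1.19) = -2.0 × 10⁻³ → UNSTABLE
  232–243 m: −αΔT+βΔS = −(1.8 × 10⁻⁴)(-4.4)+(7.2 × 10⁻⁴)(+0.23) = 9.6 × 10⁻⁴ → stable
  243–258 m: −αΔT+βΔS = −(1.8 × 10⁻⁴)(+0.8)+(7.2 × 10⁻⁴)(+0.41) = 1.5 × 10⁻⁴ → stable
The 196–232 m interval has Δρ < 0: lighter water underlies denser water.

196–232 m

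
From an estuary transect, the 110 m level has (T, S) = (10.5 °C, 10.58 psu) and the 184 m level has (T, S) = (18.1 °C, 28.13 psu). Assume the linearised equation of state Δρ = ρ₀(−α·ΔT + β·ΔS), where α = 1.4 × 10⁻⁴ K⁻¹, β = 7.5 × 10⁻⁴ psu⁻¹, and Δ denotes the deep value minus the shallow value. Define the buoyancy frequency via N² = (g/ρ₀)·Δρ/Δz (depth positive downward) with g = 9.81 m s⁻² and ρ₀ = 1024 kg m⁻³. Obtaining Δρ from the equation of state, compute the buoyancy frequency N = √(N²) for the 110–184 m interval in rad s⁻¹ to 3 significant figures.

0.0400 rad s⁻¹

ΔT = +7.6 K, ΔS = +17.55 psu (deep − shallow).
Δρ/ρ₀ = −αΔT + βΔS = -1.064 × 10⁻³ + 0.0131625 = 0.0120985, so Δρ ≈ 12.39 kg m⁻³.
N² = (g/ρ₀)·Δρ/Δz = g·(Δρ/ρ₀)/Δz = 9.81 × 0.0120985 / 74 = 1.6039 × 10⁻³ s⁻².
N = √(1.6039 × 10⁻³) = 0.040049 rad s⁻¹ ≈ 0.0400 rad s⁻¹.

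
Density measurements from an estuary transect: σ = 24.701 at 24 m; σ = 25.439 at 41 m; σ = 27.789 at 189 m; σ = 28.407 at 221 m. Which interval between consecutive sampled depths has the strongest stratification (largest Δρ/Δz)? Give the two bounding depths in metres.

Compute the density gradient over each adjacent pair:
  24–41 m: Δρ/Δz = 0.738/17 = 0.043 kg m⁻⁴
  41–189 m: Δρ/Δz = 2.350/148 = 0.016 kg m⁻⁴
  189–221 m: Δρ/Δz = 0.618/32 = 0.019 kg m⁻⁴
The largest gradient is in the 24–41 m interval — the pycnocline.

24–41 m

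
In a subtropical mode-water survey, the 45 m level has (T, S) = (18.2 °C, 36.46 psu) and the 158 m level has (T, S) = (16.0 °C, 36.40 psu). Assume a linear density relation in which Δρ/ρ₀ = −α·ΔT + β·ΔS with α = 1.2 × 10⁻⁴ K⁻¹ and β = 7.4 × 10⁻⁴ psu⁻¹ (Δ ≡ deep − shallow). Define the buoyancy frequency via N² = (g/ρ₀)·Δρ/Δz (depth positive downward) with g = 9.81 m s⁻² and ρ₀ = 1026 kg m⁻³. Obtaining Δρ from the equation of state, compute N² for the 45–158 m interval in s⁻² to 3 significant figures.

ΔT = -2.2 K, ΔS = -0.06 psu (deep − shallow).
Δρ/ρ₀ = −αΔT + βΔS = 2.64 × 10⁻⁴ − 4.44 × 10⁻⁵ = 2.196 × 10⁻⁴, so Δρ ≈ 0.2253 kg m⁻³.
N² = (g/ρ₀)·Δρ/Δz = g·(Δρ/ρ₀)/Δz = 9.81 × 2.196 × 10⁻⁴ / 113 = 1.9064 × 10⁻⁵ s⁻² ≈ 1.91 × 10⁻⁵ s⁻².

1.91 × 10⁻⁵ s⁻²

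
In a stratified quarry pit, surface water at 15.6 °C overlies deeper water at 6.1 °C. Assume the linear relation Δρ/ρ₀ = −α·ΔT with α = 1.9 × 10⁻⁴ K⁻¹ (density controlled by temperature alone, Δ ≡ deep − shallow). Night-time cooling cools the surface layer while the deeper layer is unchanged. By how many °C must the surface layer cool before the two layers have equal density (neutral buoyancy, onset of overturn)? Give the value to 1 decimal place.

9.5 °C

With temperature the only control, equal density requires T_surf′ = T_deep.
T_surf′ = 6.1 °C.
Cooling required: 15.6 − 6.1 = 9.5 °C.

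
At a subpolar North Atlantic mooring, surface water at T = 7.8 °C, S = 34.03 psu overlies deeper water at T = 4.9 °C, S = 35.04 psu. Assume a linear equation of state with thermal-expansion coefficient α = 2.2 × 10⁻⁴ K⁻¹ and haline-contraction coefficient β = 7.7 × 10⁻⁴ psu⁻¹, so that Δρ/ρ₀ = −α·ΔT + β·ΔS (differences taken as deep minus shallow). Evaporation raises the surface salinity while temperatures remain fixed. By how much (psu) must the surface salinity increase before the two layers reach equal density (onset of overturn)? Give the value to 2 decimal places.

1.84 psu

Neutral buoyancy requires −α(T_deep − T_surf) + β(S_deep − S_surf′) = 0.
S_surf′ = S_deep − (α/β)·ΔT = 35.04 − (2.2 × 10⁻⁴/7.7 × 10⁻⁴)·(-2.9) = 35.8686 psu.
Increase required: 35.8686 − 34.03 = 1.8386 psu.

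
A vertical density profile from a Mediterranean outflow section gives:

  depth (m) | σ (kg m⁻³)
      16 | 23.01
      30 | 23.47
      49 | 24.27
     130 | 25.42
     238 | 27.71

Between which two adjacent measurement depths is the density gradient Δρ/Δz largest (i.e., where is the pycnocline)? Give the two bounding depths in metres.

30–49 m

Compute the density gradient over each adjacent pair:
  16–30 m: Δρ/Δz = 0.46/14 = 0.033 kg m⁻⁴
  30–49 m: Δρ/Δz = 0.80/19 = 0.042 kg m⁻⁴
  49–130 m: Δρ/Δz = 1.15/81 = 0.014 kg m⁻⁴
  130–238 m: Δρ/Δz = 2.29/108 = 0.021 kg m⁻⁴
The largest gradient is in the 30–49 m interval — the pycnocline.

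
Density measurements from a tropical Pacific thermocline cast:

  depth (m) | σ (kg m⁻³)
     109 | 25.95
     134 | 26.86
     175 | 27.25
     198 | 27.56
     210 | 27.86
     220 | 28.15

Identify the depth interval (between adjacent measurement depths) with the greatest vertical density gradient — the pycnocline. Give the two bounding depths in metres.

Compute the density gradient over each adjacent pair:
  109–134 m: Δρ/Δz = 0.91/25 = 0.036 kg m⁻⁴
  134–175 m: Δρ/Δz = 0.39/41 = 9.5 × 10⁻³ kg m⁻⁴
  175–198 m: Δρ/Δz = 0.31/23 = 0.013 kg m⁻⁴
  198–210 m: Δρ/Δz = 0.30/12 = 0.025 kg m⁻⁴
  210–220 m: Δρ/Δz = 0.29/10 = 0.029 kg m⁻⁴
The largest gradient is in the 109–134 m interval — the pycnocline.

109–134 m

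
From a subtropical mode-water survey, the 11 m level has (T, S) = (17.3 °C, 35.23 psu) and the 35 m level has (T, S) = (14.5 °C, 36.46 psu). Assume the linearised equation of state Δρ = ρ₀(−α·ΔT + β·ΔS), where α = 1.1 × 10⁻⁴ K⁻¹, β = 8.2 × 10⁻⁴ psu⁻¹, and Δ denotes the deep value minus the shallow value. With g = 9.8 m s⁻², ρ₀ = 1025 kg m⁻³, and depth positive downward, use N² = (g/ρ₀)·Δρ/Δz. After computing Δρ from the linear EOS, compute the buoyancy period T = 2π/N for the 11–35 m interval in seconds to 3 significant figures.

ΔT = -2.8 K, ΔS = +1.23 psu (deep − shallow).
Δρ/ρ₀ = −αΔT + βΔS = 3.08 × 10⁻⁴ + 1.0086 × 10⁻³ = 1.3166 × 10⁻³, so Δρ ≈ 1.350 kg m⁻³.
N² = (g/ρ₀)·Δρ/Δz = g·(Δρ/ρ₀)/Δz = 9.8 × 1.3166 × 10⁻³ / 24 = 5.3761 × 10⁻⁴ s⁻².
N = √(5.3761 × 10⁻⁴) = 0.023186 rad s⁻¹ → T = 2π/N = 270.99 s ≈ 271 s.

271 s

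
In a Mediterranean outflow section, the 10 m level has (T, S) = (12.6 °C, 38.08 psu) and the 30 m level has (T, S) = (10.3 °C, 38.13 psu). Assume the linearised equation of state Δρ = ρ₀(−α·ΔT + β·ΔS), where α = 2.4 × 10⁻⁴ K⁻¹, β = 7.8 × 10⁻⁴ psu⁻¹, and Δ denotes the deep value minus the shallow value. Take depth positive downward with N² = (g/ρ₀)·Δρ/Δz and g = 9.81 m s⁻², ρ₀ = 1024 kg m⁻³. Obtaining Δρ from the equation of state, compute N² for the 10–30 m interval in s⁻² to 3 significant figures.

2.90 × 10⁻⁴ s⁻²

ΔT = -2.3 K, ΔS = +0.05 psu (deep − shallow).
Δρ/ρ₀ = −αΔT + βΔS = 5.52 × 10⁻⁴ + 3.90 × 10⁻⁵ = 5.91 × 10⁻⁴, so Δρ ≈ 0.6052 kg m⁻³.
N² = (g/ρ₀)·Δρ/Δz = g·(Δρ/ρ₀)/Δz = 9.81 × 5.91 × 10⁻⁴ / 20 = 2.8989 × 10⁻⁴ s⁻² ≈ 2.90 × 10⁻⁴ s⁻².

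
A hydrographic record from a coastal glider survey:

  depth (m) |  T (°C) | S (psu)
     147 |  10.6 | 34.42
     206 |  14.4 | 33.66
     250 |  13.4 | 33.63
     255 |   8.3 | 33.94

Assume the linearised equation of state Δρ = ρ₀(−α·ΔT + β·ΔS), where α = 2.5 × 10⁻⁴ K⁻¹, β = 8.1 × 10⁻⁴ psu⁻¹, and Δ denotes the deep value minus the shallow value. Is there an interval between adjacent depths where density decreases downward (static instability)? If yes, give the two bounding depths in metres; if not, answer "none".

Evaluate Δρ/ρ₀ = −αΔT + βΔS across each adjacent pair:
  147–206 m: −αΔT+βΔS = −(2.5 × 10⁻⁴)(+3.8)+(8.1 × 10⁻⁴)(-0.76) = -1.6 × 10⁻³ → UNSTABLE
  206–250 m: −αΔT+βΔS = −(2.5 × 10⁻⁴)(-1.0)+(8.1 × 10⁻⁴)(-0.03) = 2.3 × 10⁻⁴ → stable
  250–255 m: −αΔT+βΔS = −(2.5 × 10⁻⁴)(-5.1)+(8.1 × 10⁻⁴)(+0.31) = 1.5 × 10⁻³ → stable
The 147–206 m interval has Δρ < 0: lighter water underlies denser water.

147–206 m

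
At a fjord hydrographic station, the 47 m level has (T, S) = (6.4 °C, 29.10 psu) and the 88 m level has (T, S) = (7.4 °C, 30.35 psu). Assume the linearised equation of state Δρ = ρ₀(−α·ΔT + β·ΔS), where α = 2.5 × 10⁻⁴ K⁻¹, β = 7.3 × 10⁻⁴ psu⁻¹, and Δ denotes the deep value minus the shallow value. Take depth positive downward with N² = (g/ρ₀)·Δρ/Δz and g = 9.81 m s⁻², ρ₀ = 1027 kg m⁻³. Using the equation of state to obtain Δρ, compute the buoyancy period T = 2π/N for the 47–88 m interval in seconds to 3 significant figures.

ΔT = +1.0 K, ΔS = +1.25 psu (deep − shallow).
Δρ/ρ₀ = −αΔT + βΔS = -2.50 × 10⁻⁴ + 9.125 × 10⁻⁴ = 6.625 × 10⁻⁴, so Δρ ≈ 0.6804 kg m⁻³.
N² = (g/ρ₀)·Δρ/Δz = g·(Δρ/ρ₀)/Δz = 9.81 × 6.625 × 10⁻⁴ / 41 = 1.5852 × 10⁻⁴ s⁻².
N = √(1.5852 × 10⁻⁴) = 0.012590 rad s⁻¹ → T = 2π/N = 499.06 s ≈ 499 s.

499 s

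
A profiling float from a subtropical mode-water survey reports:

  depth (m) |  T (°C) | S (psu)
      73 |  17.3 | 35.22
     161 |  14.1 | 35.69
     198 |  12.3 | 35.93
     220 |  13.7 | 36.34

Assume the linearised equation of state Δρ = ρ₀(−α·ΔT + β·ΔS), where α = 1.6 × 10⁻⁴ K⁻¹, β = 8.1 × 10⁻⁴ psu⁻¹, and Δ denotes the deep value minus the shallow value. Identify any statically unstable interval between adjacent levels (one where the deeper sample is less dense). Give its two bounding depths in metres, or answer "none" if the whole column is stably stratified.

none

Evaluate Δρ/ρ₀ = −αΔT + βΔS across each adjacent pair:
  73–161 m: −αΔT+βΔS = −(1.6 × 10⁻⁴)(-3.2)+(8.1 × 10⁻⁴)(+0.47) = 8.9 × 10⁻⁴ → stable
  161–198 m: −αΔT+βΔS = −(1.6 × 10⁻⁴)(-1.8)+(8.1 × 10⁻⁴)(+0.24) = 4.8 × 10⁻⁴ → stable
  198–220 m: −αΔT+βΔS = −(1.6 × 10⁻⁴)(+1.4)+(8.1 × 10⁻⁴)(+0.41) = 1.1 × 10⁻⁴ → stable
Every interval has Δρ > 0: the column is stably stratified throughout.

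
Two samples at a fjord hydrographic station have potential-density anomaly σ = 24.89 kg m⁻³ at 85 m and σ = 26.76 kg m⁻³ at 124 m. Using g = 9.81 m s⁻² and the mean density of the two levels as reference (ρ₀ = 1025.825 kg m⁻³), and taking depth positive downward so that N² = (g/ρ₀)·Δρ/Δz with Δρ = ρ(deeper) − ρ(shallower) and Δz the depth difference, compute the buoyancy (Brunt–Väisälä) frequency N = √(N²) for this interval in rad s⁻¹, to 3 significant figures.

Δρ = 1026.76 − 1024.89 = 1.87 kg m⁻³ over Δz = 124 − 85 = 39 m.
N² = (9.81/1025.825) × (1.87/39) = 4.5854 × 10⁻⁴ s⁻².
N = √(4.5854 × 10⁻⁴) = 0.021414 rad s⁻¹ ≈ 0.0214 rad s⁻¹.

0.0214 rad s⁻¹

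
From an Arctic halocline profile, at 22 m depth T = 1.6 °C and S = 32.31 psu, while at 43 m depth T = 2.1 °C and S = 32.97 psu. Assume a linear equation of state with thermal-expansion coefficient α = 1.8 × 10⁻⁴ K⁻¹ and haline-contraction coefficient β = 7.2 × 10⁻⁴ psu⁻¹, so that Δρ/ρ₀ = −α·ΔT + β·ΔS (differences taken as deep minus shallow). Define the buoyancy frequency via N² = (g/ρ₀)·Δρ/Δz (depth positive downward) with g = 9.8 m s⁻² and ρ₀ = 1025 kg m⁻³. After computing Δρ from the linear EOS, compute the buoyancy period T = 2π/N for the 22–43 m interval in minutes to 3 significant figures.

7.81 min

ΔT = +0.5 K, ΔS = +0.66 psu (deep − shallow).
Δρ/ρ₀ = −αΔT + βΔS = -9.00 × 10⁻⁵ + 4.752 × 10⁻⁴ = 3.852 × 10⁻⁴, so Δρ ≈ 0.3948 kg m⁻³.
N² = (g/ρ₀)·Δρ/Δz = g·(Δρ/ρ₀)/Δz = 9.8 × 3.852 × 10⁻⁴ / 21 = 1.7976 × 10⁻⁴ s⁻².
N = √(1.7976 × 10⁻⁴) = 0.013407 rad s⁻¹ → T = 2π/N = 468.65 s = 7.8108 min ≈ 7.81 min.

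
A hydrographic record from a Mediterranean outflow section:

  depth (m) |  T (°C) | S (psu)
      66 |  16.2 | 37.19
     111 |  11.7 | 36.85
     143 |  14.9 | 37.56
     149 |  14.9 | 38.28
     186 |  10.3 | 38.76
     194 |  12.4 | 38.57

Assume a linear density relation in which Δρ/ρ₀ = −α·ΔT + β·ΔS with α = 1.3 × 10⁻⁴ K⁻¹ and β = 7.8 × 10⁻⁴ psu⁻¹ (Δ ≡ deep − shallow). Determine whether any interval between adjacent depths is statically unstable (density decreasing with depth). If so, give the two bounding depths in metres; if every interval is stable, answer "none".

186–194 m

Evaluate Δρ/ρ₀ = −αΔT + βΔS across each adjacent pair:
  66–111 m: −αΔT+βΔS = −(1.3 × 10⁻⁴)(-4.5)+(7.8 × 10⁻⁴)(-0.34) = 3.2 × 10⁻⁴ → stable
  111–143 m: −αΔT+βΔS = −(1.3 × 10⁻⁴)(+3.2)+(7.8 × 10⁻⁴)(+0.71) = 1.4 × 10⁻⁴ → stable
  143–149 m: −αΔT+βΔS = −(1.3 × 10⁻⁴)(+0.0)+(7.8 × 10⁻⁴)(+0.72) = 5.6 × 10⁻⁴ → stable
  149–186 m: −αΔT+βΔS = −(1.3 × 10⁻⁴)(-4.6)+(7.8 × 10⁻⁴)(+0.48) = 9.7 × 10⁻⁴ → stable
  186–194 m: −αΔT+βΔS = −(1.3 × 10⁻⁴)(+2.1)+(7.8 × 10⁻⁴)(-0.19) = -4.2 × 10⁻⁴ → UNSTABLE
The 186–194 m interval has Δρ < 0: lighter water underlies denser water.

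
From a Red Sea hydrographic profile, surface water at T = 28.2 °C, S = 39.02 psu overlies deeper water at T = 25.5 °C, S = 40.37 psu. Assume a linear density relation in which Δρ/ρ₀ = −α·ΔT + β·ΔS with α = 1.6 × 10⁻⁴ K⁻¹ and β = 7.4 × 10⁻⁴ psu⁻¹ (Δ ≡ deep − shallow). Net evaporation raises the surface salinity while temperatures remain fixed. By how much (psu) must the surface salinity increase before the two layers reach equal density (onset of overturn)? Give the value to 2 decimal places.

1.93 psu

Neutral buoyancy requires −α(T_deep − T_surf) + β(S_deep − S_surf′) = 0.
S_surf′ = S_deep − (α/β)·ΔT = 40.37 − (1.6 × 10⁻⁴/7.4 × 10⁻⁴)·(-2.7) = 40.9538 psu.
Increase required: 40.9538 − 39.02 = 1.9338 psu.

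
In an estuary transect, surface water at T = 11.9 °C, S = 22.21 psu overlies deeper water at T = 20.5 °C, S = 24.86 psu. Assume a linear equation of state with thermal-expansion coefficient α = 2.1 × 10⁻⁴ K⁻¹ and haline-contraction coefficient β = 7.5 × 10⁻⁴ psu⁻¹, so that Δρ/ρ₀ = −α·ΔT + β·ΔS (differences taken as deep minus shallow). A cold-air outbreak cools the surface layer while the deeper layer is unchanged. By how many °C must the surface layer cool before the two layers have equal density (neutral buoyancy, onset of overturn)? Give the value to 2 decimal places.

Neutral buoyancy requires Δρ = 0, i.e. −α(T_deep − T_surf′) + β(S_deep − S_surf) = 0.
T_surf′ = T_deep − (β/α)·ΔS = 20.5 − (7.5 × 10⁻⁴/2.1 × 10⁻⁴)·(+2.65) = 11.0357 °C.
Cooling required: 11.9 − (11.0357) = 0.8643 °C.

0.86 °C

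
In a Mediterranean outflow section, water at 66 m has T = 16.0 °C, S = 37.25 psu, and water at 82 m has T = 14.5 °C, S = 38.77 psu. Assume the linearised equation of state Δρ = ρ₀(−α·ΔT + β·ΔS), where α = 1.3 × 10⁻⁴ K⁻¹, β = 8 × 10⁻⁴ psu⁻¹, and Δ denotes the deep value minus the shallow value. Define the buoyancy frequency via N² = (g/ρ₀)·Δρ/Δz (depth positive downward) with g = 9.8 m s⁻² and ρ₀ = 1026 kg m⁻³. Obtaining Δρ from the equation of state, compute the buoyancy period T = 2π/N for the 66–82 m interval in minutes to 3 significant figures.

3.56 min

ΔT = -1.5 K, ΔS = +1.52 psu (deep − shallow).
Δρ/ρ₀ = −αΔT + βΔS = 1.95 × 10⁻⁴ + 1.216 × 10⁻³ = 1.411 × 10⁻³, so Δρ ≈ 1.448 kg m⁻³.
N² = (g/ρ₀)·Δρ/Δz = g·(Δρ/ρ₀)/Δz = 9.8 × 1.411 × 10⁻³ / 16 = 8.6424 × 10⁻⁴ s⁻².
N = √(8.6424 × 10⁻⁴) = 0.029398 rad s⁻¹ → T = 2π/N = 213.73 s = 3.5622 min ≈ 3.56 min.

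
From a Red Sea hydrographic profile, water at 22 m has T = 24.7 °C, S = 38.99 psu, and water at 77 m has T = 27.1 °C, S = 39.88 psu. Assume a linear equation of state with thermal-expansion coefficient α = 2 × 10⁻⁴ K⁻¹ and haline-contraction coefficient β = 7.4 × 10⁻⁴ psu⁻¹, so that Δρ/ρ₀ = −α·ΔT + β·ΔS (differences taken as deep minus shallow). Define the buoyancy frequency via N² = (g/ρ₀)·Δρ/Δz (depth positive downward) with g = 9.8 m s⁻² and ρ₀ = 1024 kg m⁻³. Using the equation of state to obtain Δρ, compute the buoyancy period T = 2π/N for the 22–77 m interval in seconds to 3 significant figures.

ΔT = +2.4 K, ΔS = +0.89 psu (deep − shallow).
Δρ/ρ₀ = −αΔT + βΔS = -4.80 × 10⁻⁴ + 6.586 × 10⁻⁴ = 1.786 × 10⁻⁴, so Δρ ≈ 0.1829 kg m⁻³.
N² = (g/ρ₀)·Δρ/Δz = g·(Δρ/ρ₀)/Δz = 9.8 × 1.786 × 10⁻⁴ / 55 = 3.1823 × 10⁻⁵ s⁻².
N = √(3.1823 × 10⁻⁵) = 5.6412 × 10⁻³ rad s⁻¹ → T = 2π/N = 1.1138 × 10³ s ≈ 1.11 × 10³ s.

1.11 × 10³ s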